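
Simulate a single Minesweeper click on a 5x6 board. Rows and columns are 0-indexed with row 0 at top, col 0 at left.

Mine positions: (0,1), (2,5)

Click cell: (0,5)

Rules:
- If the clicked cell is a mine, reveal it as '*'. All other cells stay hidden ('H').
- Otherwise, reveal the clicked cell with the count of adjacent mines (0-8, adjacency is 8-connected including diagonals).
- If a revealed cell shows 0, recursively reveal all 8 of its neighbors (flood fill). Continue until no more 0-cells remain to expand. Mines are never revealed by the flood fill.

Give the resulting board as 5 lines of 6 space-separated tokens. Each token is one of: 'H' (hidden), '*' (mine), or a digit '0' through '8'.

H H 1 0 0 0
1 1 1 0 1 1
0 0 0 0 1 H
0 0 0 0 1 1
0 0 0 0 0 0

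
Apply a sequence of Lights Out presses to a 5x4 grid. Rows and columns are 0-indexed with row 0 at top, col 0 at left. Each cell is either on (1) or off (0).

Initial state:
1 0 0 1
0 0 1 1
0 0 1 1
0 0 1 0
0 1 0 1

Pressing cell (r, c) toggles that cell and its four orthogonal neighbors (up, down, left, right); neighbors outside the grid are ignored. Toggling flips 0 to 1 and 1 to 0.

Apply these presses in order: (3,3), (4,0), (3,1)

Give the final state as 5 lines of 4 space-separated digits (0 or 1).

Answer: 1 0 0 1
0 0 1 1
0 1 1 0
0 1 1 1
1 1 0 0

Derivation:
After press 1 at (3,3):
1 0 0 1
0 0 1 1
0 0 1 0
0 0 0 1
0 1 0 0

After press 2 at (4,0):
1 0 0 1
0 0 1 1
0 0 1 0
1 0 0 1
1 0 0 0

After press 3 at (3,1):
1 0 0 1
0 0 1 1
0 1 1 0
0 1 1 1
1 1 0 0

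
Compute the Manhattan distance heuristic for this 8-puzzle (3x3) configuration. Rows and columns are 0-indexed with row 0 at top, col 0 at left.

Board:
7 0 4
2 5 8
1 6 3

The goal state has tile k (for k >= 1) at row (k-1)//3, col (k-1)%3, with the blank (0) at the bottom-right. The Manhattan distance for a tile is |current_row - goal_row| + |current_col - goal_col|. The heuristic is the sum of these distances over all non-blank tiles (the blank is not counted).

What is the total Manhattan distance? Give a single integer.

Tile 7: at (0,0), goal (2,0), distance |0-2|+|0-0| = 2
Tile 4: at (0,2), goal (1,0), distance |0-1|+|2-0| = 3
Tile 2: at (1,0), goal (0,1), distance |1-0|+|0-1| = 2
Tile 5: at (1,1), goal (1,1), distance |1-1|+|1-1| = 0
Tile 8: at (1,2), goal (2,1), distance |1-2|+|2-1| = 2
Tile 1: at (2,0), goal (0,0), distance |2-0|+|0-0| = 2
Tile 6: at (2,1), goal (1,2), distance |2-1|+|1-2| = 2
Tile 3: at (2,2), goal (0,2), distance |2-0|+|2-2| = 2
Sum: 2 + 3 + 2 + 0 + 2 + 2 + 2 + 2 = 15

Answer: 15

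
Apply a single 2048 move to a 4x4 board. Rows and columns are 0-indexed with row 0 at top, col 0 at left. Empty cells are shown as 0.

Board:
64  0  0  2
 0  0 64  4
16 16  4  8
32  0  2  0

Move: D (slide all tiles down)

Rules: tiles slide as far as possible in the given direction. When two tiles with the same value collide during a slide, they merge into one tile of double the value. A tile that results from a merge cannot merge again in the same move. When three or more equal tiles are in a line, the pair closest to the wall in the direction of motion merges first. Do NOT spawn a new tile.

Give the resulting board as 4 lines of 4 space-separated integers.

Answer:  0  0  0  0
64  0 64  2
16  0  4  4
32 16  2  8

Derivation:
Slide down:
col 0: [64, 0, 16, 32] -> [0, 64, 16, 32]
col 1: [0, 0, 16, 0] -> [0, 0, 0, 16]
col 2: [0, 64, 4, 2] -> [0, 64, 4, 2]
col 3: [2, 4, 8, 0] -> [0, 2, 4, 8]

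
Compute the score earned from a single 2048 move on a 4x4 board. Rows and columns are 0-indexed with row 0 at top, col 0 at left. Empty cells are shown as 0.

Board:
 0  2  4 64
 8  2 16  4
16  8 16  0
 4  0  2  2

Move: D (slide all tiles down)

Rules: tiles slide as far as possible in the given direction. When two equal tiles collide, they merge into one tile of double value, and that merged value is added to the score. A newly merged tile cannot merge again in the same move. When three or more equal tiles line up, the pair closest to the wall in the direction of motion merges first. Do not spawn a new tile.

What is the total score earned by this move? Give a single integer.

Slide down:
col 0: [0, 8, 16, 4] -> [0, 8, 16, 4]  score +0 (running 0)
col 1: [2, 2, 8, 0] -> [0, 0, 4, 8]  score +4 (running 4)
col 2: [4, 16, 16, 2] -> [0, 4, 32, 2]  score +32 (running 36)
col 3: [64, 4, 0, 2] -> [0, 64, 4, 2]  score +0 (running 36)
Board after move:
 0  0  0  0
 8  0  4 64
16  4 32  4
 4  8  2  2

Answer: 36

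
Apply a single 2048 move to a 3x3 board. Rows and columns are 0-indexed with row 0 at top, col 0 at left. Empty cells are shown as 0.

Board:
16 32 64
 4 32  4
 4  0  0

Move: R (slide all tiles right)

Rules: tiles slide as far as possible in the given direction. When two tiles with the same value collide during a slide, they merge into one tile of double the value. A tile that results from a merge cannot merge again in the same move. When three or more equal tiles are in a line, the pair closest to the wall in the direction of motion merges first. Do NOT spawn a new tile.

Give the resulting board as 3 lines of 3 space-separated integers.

Slide right:
row 0: [16, 32, 64] -> [16, 32, 64]
row 1: [4, 32, 4] -> [4, 32, 4]
row 2: [4, 0, 0] -> [0, 0, 4]

Answer: 16 32 64
 4 32  4
 0  0  4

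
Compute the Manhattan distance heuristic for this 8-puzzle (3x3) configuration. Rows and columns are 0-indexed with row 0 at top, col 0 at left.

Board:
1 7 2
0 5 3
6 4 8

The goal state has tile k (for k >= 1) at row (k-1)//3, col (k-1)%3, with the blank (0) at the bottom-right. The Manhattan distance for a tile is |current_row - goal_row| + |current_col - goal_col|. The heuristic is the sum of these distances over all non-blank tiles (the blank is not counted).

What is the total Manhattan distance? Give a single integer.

Answer: 11

Derivation:
Tile 1: (0,0)->(0,0) = 0
Tile 7: (0,1)->(2,0) = 3
Tile 2: (0,2)->(0,1) = 1
Tile 5: (1,1)->(1,1) = 0
Tile 3: (1,2)->(0,2) = 1
Tile 6: (2,0)->(1,2) = 3
Tile 4: (2,1)->(1,0) = 2
Tile 8: (2,2)->(2,1) = 1
Sum: 0 + 3 + 1 + 0 + 1 + 3 + 2 + 1 = 11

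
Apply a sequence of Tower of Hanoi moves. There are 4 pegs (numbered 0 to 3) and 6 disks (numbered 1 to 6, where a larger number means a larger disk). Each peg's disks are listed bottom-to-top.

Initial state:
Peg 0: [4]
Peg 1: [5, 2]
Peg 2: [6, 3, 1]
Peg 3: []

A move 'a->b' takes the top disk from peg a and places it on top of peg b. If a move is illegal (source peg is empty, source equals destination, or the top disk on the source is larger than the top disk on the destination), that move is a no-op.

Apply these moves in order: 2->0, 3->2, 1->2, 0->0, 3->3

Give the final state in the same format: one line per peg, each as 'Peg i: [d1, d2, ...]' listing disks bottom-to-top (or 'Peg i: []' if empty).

Answer: Peg 0: [4, 1]
Peg 1: [5]
Peg 2: [6, 3, 2]
Peg 3: []

Derivation:
After move 1 (2->0):
Peg 0: [4, 1]
Peg 1: [5, 2]
Peg 2: [6, 3]
Peg 3: []

After move 2 (3->2):
Peg 0: [4, 1]
Peg 1: [5, 2]
Peg 2: [6, 3]
Peg 3: []

After move 3 (1->2):
Peg 0: [4, 1]
Peg 1: [5]
Peg 2: [6, 3, 2]
Peg 3: []

After move 4 (0->0):
Peg 0: [4, 1]
Peg 1: [5]
Peg 2: [6, 3, 2]
Peg 3: []

After move 5 (3->3):
Peg 0: [4, 1]
Peg 1: [5]
Peg 2: [6, 3, 2]
Peg 3: []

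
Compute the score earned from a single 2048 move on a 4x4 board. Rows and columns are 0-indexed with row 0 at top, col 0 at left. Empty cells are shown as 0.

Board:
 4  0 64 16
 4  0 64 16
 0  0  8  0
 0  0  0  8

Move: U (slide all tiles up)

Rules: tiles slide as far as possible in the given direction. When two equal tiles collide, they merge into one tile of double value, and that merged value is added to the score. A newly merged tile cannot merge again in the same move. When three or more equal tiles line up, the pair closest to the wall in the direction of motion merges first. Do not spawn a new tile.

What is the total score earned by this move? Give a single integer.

Answer: 168

Derivation:
Slide up:
col 0: [4, 4, 0, 0] -> [8, 0, 0, 0]  score +8 (running 8)
col 1: [0, 0, 0, 0] -> [0, 0, 0, 0]  score +0 (running 8)
col 2: [64, 64, 8, 0] -> [128, 8, 0, 0]  score +128 (running 136)
col 3: [16, 16, 0, 8] -> [32, 8, 0, 0]  score +32 (running 168)
Board after move:
  8   0 128  32
  0   0   8   8
  0   0   0   0
  0   0   0   0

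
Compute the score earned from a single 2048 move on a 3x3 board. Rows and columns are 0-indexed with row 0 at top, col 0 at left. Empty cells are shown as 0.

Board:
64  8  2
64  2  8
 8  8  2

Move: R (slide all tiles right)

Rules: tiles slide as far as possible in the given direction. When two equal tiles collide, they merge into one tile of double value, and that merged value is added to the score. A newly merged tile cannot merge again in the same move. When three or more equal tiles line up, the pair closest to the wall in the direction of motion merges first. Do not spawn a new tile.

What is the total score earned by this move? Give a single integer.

Slide right:
row 0: [64, 8, 2] -> [64, 8, 2]  score +0 (running 0)
row 1: [64, 2, 8] -> [64, 2, 8]  score +0 (running 0)
row 2: [8, 8, 2] -> [0, 16, 2]  score +16 (running 16)
Board after move:
64  8  2
64  2  8
 0 16  2

Answer: 16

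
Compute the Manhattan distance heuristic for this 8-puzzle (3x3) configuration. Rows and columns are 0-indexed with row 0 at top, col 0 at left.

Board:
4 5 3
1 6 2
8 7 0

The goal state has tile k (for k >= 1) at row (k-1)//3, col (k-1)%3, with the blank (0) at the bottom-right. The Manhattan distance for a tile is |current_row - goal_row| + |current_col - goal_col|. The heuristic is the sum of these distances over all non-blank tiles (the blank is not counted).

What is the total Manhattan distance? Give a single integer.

Answer: 8

Derivation:
Tile 4: at (0,0), goal (1,0), distance |0-1|+|0-0| = 1
Tile 5: at (0,1), goal (1,1), distance |0-1|+|1-1| = 1
Tile 3: at (0,2), goal (0,2), distance |0-0|+|2-2| = 0
Tile 1: at (1,0), goal (0,0), distance |1-0|+|0-0| = 1
Tile 6: at (1,1), goal (1,2), distance |1-1|+|1-2| = 1
Tile 2: at (1,2), goal (0,1), distance |1-0|+|2-1| = 2
Tile 8: at (2,0), goal (2,1), distance |2-2|+|0-1| = 1
Tile 7: at (2,1), goal (2,0), distance |2-2|+|1-0| = 1
Sum: 1 + 1 + 0 + 1 + 1 + 2 + 1 + 1 = 8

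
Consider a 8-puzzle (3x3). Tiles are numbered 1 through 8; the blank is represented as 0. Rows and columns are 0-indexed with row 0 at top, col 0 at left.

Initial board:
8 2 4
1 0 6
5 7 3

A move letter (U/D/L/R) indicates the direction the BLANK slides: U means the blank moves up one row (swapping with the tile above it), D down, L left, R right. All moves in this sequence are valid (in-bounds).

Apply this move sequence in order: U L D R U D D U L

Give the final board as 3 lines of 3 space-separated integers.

After move 1 (U):
8 0 4
1 2 6
5 7 3

After move 2 (L):
0 8 4
1 2 6
5 7 3

After move 3 (D):
1 8 4
0 2 6
5 7 3

After move 4 (R):
1 8 4
2 0 6
5 7 3

After move 5 (U):
1 0 4
2 8 6
5 7 3

After move 6 (D):
1 8 4
2 0 6
5 7 3

After move 7 (D):
1 8 4
2 7 6
5 0 3

After move 8 (U):
1 8 4
2 0 6
5 7 3

After move 9 (L):
1 8 4
0 2 6
5 7 3

Answer: 1 8 4
0 2 6
5 7 3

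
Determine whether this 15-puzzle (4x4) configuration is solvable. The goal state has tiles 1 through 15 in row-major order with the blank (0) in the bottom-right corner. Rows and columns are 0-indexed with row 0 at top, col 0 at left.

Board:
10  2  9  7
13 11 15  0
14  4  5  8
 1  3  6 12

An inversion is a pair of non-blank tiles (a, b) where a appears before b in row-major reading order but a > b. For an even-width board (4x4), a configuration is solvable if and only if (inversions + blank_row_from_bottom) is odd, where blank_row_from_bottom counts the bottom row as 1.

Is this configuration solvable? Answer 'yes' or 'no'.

Inversions: 58
Blank is in row 1 (0-indexed from top), which is row 3 counting from the bottom (bottom = 1).
58 + 3 = 61, which is odd, so the puzzle is solvable.

Answer: yes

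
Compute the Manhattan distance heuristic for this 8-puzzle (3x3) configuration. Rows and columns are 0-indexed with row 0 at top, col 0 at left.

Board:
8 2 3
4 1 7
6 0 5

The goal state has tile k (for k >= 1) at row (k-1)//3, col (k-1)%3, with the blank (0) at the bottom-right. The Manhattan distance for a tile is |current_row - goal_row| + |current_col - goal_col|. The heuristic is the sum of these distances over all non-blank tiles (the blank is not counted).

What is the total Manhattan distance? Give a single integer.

Tile 8: (0,0)->(2,1) = 3
Tile 2: (0,1)->(0,1) = 0
Tile 3: (0,2)->(0,2) = 0
Tile 4: (1,0)->(1,0) = 0
Tile 1: (1,1)->(0,0) = 2
Tile 7: (1,2)->(2,0) = 3
Tile 6: (2,0)->(1,2) = 3
Tile 5: (2,2)->(1,1) = 2
Sum: 3 + 0 + 0 + 0 + 2 + 3 + 3 + 2 = 13

Answer: 13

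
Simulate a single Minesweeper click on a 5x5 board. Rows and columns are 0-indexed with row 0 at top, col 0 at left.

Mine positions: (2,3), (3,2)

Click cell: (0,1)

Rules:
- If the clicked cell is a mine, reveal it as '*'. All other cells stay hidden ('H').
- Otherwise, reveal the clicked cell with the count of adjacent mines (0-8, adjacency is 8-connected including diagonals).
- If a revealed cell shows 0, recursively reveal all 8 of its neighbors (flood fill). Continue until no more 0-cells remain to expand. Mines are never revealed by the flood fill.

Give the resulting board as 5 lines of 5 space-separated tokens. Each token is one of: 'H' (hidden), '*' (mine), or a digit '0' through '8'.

0 0 0 0 0
0 0 1 1 1
0 1 2 H H
0 1 H H H
0 1 H H H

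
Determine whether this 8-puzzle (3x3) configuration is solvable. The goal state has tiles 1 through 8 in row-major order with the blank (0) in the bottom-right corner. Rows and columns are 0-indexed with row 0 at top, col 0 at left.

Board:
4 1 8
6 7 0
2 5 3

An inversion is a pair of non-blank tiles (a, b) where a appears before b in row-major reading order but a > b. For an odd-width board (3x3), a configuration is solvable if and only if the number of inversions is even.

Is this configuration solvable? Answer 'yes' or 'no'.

Inversions (pairs i<j in row-major order where tile[i] > tile[j] > 0): 15
15 is odd, so the puzzle is not solvable.

Answer: no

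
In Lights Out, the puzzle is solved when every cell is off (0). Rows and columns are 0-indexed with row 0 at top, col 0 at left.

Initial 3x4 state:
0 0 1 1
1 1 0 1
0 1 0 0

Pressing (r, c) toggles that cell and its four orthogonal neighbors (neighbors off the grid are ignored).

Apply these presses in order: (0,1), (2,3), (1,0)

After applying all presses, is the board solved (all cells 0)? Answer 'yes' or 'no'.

Answer: no

Derivation:
After press 1 at (0,1):
1 1 0 1
1 0 0 1
0 1 0 0

After press 2 at (2,3):
1 1 0 1
1 0 0 0
0 1 1 1

After press 3 at (1,0):
0 1 0 1
0 1 0 0
1 1 1 1

Lights still on: 7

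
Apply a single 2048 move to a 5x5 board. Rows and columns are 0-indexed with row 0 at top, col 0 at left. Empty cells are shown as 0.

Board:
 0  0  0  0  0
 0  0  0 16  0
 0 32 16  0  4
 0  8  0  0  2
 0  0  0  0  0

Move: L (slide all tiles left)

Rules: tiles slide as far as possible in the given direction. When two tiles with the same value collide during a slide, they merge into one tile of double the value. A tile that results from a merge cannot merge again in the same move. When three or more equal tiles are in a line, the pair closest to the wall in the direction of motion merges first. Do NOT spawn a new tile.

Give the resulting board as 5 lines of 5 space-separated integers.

Answer:  0  0  0  0  0
16  0  0  0  0
32 16  4  0  0
 8  2  0  0  0
 0  0  0  0  0

Derivation:
Slide left:
row 0: [0, 0, 0, 0, 0] -> [0, 0, 0, 0, 0]
row 1: [0, 0, 0, 16, 0] -> [16, 0, 0, 0, 0]
row 2: [0, 32, 16, 0, 4] -> [32, 16, 4, 0, 0]
row 3: [0, 8, 0, 0, 2] -> [8, 2, 0, 0, 0]
row 4: [0, 0, 0, 0, 0] -> [0, 0, 0, 0, 0]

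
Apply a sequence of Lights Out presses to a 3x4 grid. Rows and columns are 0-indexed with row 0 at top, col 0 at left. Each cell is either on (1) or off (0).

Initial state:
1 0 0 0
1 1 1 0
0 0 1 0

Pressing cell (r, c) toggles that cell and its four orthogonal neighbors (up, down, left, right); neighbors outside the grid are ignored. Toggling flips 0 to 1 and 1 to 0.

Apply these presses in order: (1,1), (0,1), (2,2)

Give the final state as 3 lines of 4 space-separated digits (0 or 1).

Answer: 0 0 1 0
0 1 1 0
0 0 0 1

Derivation:
After press 1 at (1,1):
1 1 0 0
0 0 0 0
0 1 1 0

After press 2 at (0,1):
0 0 1 0
0 1 0 0
0 1 1 0

After press 3 at (2,2):
0 0 1 0
0 1 1 0
0 0 0 1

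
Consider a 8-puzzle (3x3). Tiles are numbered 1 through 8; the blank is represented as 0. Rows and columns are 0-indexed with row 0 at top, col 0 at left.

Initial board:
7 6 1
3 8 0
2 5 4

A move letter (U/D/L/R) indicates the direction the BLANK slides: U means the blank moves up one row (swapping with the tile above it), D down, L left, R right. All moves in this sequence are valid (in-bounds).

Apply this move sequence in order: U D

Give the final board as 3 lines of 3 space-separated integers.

After move 1 (U):
7 6 0
3 8 1
2 5 4

After move 2 (D):
7 6 1
3 8 0
2 5 4

Answer: 7 6 1
3 8 0
2 5 4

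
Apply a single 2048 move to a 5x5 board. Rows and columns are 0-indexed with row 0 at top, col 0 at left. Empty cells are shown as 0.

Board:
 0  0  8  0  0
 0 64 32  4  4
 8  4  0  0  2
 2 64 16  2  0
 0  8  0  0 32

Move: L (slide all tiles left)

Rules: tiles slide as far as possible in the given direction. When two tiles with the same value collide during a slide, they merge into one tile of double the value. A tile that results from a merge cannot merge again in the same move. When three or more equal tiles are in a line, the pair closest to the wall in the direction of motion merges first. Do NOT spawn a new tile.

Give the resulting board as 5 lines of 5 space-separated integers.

Answer:  8  0  0  0  0
64 32  8  0  0
 8  4  2  0  0
 2 64 16  2  0
 8 32  0  0  0

Derivation:
Slide left:
row 0: [0, 0, 8, 0, 0] -> [8, 0, 0, 0, 0]
row 1: [0, 64, 32, 4, 4] -> [64, 32, 8, 0, 0]
row 2: [8, 4, 0, 0, 2] -> [8, 4, 2, 0, 0]
row 3: [2, 64, 16, 2, 0] -> [2, 64, 16, 2, 0]
row 4: [0, 8, 0, 0, 32] -> [8, 32, 0, 0, 0]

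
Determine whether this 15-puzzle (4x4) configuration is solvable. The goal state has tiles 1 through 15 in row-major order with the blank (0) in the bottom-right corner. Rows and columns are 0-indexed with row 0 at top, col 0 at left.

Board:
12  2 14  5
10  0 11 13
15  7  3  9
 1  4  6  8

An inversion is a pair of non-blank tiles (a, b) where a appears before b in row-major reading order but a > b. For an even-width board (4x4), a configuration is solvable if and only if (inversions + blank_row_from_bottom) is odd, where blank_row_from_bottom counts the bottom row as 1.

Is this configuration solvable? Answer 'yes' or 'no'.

Answer: no

Derivation:
Inversions: 63
Blank is in row 1 (0-indexed from top), which is row 3 counting from the bottom (bottom = 1).
63 + 3 = 66, which is even, so the puzzle is not solvable.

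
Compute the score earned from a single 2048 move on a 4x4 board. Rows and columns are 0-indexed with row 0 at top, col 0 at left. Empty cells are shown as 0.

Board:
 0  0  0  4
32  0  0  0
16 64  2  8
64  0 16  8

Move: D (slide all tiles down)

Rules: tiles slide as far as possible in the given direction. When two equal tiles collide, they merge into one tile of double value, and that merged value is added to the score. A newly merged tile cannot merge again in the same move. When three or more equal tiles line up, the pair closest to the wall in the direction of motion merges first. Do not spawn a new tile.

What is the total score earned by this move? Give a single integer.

Answer: 16

Derivation:
Slide down:
col 0: [0, 32, 16, 64] -> [0, 32, 16, 64]  score +0 (running 0)
col 1: [0, 0, 64, 0] -> [0, 0, 0, 64]  score +0 (running 0)
col 2: [0, 0, 2, 16] -> [0, 0, 2, 16]  score +0 (running 0)
col 3: [4, 0, 8, 8] -> [0, 0, 4, 16]  score +16 (running 16)
Board after move:
 0  0  0  0
32  0  0  0
16  0  2  4
64 64 16 16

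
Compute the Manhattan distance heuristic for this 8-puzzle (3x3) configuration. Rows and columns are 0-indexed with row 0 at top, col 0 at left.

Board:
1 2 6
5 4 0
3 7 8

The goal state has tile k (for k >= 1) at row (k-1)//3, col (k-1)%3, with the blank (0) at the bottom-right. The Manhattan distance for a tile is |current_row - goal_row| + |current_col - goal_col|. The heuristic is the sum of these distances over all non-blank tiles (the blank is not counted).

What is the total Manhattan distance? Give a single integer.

Tile 1: (0,0)->(0,0) = 0
Tile 2: (0,1)->(0,1) = 0
Tile 6: (0,2)->(1,2) = 1
Tile 5: (1,0)->(1,1) = 1
Tile 4: (1,1)->(1,0) = 1
Tile 3: (2,0)->(0,2) = 4
Tile 7: (2,1)->(2,0) = 1
Tile 8: (2,2)->(2,1) = 1
Sum: 0 + 0 + 1 + 1 + 1 + 4 + 1 + 1 = 9

Answer: 9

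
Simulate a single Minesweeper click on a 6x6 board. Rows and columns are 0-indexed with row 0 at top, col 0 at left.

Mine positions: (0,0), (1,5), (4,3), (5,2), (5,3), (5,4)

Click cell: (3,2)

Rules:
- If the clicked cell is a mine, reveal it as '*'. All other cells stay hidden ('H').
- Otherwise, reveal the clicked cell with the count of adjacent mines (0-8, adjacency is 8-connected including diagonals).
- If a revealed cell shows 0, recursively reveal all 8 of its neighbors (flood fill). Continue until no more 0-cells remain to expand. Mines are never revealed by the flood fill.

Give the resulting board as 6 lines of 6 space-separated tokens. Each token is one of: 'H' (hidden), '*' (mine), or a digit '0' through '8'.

H H H H H H
H H H H H H
H H H H H H
H H 1 H H H
H H H H H H
H H H H H H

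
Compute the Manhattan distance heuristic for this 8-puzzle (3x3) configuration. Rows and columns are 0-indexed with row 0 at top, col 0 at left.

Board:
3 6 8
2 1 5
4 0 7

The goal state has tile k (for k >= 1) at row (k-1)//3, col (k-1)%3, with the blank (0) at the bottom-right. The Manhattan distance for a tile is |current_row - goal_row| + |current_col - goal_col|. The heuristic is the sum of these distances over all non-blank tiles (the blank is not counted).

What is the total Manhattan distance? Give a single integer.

Tile 3: (0,0)->(0,2) = 2
Tile 6: (0,1)->(1,2) = 2
Tile 8: (0,2)->(2,1) = 3
Tile 2: (1,0)->(0,1) = 2
Tile 1: (1,1)->(0,0) = 2
Tile 5: (1,2)->(1,1) = 1
Tile 4: (2,0)->(1,0) = 1
Tile 7: (2,2)->(2,0) = 2
Sum: 2 + 2 + 3 + 2 + 2 + 1 + 1 + 2 = 15

Answer: 15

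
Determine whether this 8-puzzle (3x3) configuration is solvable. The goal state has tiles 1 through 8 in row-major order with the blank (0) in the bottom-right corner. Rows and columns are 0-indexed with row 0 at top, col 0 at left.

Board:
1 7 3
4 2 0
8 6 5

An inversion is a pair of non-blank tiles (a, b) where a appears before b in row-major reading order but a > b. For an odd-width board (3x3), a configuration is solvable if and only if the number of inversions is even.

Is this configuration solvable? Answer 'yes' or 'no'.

Inversions (pairs i<j in row-major order where tile[i] > tile[j] > 0): 10
10 is even, so the puzzle is solvable.

Answer: yes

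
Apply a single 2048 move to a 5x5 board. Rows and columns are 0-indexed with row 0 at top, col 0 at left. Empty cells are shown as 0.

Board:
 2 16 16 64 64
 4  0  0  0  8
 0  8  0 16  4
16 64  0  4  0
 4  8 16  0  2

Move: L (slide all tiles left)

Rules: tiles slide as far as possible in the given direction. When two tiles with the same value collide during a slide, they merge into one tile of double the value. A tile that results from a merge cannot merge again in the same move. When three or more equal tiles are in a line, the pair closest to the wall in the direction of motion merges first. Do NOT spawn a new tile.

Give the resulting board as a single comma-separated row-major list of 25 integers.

Slide left:
row 0: [2, 16, 16, 64, 64] -> [2, 32, 128, 0, 0]
row 1: [4, 0, 0, 0, 8] -> [4, 8, 0, 0, 0]
row 2: [0, 8, 0, 16, 4] -> [8, 16, 4, 0, 0]
row 3: [16, 64, 0, 4, 0] -> [16, 64, 4, 0, 0]
row 4: [4, 8, 16, 0, 2] -> [4, 8, 16, 2, 0]

Answer: 2, 32, 128, 0, 0, 4, 8, 0, 0, 0, 8, 16, 4, 0, 0, 16, 64, 4, 0, 0, 4, 8, 16, 2, 0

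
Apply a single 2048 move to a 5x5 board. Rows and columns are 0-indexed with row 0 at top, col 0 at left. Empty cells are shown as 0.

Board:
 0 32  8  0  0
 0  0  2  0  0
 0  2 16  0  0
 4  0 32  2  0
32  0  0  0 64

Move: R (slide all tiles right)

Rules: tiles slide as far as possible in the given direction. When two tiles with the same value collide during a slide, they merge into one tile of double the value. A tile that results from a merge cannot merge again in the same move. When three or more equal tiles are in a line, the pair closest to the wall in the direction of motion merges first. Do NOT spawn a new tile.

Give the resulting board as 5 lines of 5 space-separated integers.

Slide right:
row 0: [0, 32, 8, 0, 0] -> [0, 0, 0, 32, 8]
row 1: [0, 0, 2, 0, 0] -> [0, 0, 0, 0, 2]
row 2: [0, 2, 16, 0, 0] -> [0, 0, 0, 2, 16]
row 3: [4, 0, 32, 2, 0] -> [0, 0, 4, 32, 2]
row 4: [32, 0, 0, 0, 64] -> [0, 0, 0, 32, 64]

Answer:  0  0  0 32  8
 0  0  0  0  2
 0  0  0  2 16
 0  0  4 32  2
 0  0  0 32 64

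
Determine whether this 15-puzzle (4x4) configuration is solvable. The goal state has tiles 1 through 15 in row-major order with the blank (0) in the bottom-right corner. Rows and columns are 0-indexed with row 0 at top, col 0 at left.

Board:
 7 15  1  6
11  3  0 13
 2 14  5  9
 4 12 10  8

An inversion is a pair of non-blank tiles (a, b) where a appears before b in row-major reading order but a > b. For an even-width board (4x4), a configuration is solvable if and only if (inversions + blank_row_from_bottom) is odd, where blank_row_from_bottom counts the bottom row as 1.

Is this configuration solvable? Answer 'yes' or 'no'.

Answer: yes

Derivation:
Inversions: 50
Blank is in row 1 (0-indexed from top), which is row 3 counting from the bottom (bottom = 1).
50 + 3 = 53, which is odd, so the puzzle is solvable.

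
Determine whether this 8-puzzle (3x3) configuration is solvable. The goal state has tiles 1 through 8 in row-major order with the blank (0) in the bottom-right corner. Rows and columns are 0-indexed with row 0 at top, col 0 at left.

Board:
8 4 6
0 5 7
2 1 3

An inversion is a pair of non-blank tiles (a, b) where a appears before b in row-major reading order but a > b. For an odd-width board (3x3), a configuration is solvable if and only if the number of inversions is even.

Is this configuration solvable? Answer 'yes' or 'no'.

Inversions (pairs i<j in row-major order where tile[i] > tile[j] > 0): 21
21 is odd, so the puzzle is not solvable.

Answer: no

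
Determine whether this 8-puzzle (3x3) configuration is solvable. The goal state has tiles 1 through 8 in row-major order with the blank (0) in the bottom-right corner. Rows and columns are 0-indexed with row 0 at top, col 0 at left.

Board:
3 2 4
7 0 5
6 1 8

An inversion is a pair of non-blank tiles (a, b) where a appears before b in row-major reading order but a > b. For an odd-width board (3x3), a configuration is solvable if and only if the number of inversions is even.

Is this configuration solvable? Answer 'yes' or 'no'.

Answer: no

Derivation:
Inversions (pairs i<j in row-major order where tile[i] > tile[j] > 0): 9
9 is odd, so the puzzle is not solvable.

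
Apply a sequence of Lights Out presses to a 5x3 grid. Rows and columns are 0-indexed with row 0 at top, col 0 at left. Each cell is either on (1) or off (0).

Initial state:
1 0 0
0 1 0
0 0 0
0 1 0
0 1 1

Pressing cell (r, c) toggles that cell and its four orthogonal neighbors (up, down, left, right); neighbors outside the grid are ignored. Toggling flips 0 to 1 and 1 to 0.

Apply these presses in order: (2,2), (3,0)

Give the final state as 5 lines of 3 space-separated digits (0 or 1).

After press 1 at (2,2):
1 0 0
0 1 1
0 1 1
0 1 1
0 1 1

After press 2 at (3,0):
1 0 0
0 1 1
1 1 1
1 0 1
1 1 1

Answer: 1 0 0
0 1 1
1 1 1
1 0 1
1 1 1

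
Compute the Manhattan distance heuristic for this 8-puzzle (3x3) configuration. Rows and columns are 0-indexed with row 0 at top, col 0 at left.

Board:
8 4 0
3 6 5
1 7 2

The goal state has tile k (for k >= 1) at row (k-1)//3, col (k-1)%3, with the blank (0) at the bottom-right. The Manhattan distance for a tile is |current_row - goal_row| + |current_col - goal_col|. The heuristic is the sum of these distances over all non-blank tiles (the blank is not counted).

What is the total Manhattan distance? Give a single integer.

Answer: 16

Derivation:
Tile 8: at (0,0), goal (2,1), distance |0-2|+|0-1| = 3
Tile 4: at (0,1), goal (1,0), distance |0-1|+|1-0| = 2
Tile 3: at (1,0), goal (0,2), distance |1-0|+|0-2| = 3
Tile 6: at (1,1), goal (1,2), distance |1-1|+|1-2| = 1
Tile 5: at (1,2), goal (1,1), distance |1-1|+|2-1| = 1
Tile 1: at (2,0), goal (0,0), distance |2-0|+|0-0| = 2
Tile 7: at (2,1), goal (2,0), distance |2-2|+|1-0| = 1
Tile 2: at (2,2), goal (0,1), distance |2-0|+|2-1| = 3
Sum: 3 + 2 + 3 + 1 + 1 + 2 + 1 + 3 = 16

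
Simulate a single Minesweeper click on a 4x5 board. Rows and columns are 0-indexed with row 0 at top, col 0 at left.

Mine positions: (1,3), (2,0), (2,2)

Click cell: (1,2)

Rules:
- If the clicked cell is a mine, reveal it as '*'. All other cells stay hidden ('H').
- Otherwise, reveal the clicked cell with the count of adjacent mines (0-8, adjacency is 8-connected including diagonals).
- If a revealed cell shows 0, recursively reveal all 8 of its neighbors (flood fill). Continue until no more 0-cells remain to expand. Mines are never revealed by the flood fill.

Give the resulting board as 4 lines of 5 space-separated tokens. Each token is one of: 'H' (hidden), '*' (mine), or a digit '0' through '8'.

H H H H H
H H 2 H H
H H H H H
H H H H H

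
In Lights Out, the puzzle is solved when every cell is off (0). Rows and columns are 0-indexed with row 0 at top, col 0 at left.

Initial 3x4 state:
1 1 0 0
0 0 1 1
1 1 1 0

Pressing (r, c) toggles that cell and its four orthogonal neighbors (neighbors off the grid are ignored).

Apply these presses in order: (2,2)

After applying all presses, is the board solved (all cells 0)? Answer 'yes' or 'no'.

After press 1 at (2,2):
1 1 0 0
0 0 0 1
1 0 0 1

Lights still on: 5

Answer: no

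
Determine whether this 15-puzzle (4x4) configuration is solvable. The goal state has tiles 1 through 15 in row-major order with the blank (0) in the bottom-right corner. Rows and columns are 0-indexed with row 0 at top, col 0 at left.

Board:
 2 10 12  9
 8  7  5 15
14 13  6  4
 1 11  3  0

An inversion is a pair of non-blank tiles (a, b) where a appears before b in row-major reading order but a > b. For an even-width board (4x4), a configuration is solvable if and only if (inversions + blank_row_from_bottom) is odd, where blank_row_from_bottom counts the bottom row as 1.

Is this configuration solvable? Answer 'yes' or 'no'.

Answer: no

Derivation:
Inversions: 63
Blank is in row 3 (0-indexed from top), which is row 1 counting from the bottom (bottom = 1).
63 + 1 = 64, which is even, so the puzzle is not solvable.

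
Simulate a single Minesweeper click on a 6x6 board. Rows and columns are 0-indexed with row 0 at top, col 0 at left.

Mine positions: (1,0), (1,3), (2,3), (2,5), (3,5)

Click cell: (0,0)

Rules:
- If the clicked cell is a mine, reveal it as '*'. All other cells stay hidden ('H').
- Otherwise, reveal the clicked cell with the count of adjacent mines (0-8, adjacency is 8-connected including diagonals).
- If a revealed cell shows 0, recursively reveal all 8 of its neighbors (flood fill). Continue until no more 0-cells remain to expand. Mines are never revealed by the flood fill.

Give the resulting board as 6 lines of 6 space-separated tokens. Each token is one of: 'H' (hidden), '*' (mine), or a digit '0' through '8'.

1 H H H H H
H H H H H H
H H H H H H
H H H H H H
H H H H H H
H H H H H H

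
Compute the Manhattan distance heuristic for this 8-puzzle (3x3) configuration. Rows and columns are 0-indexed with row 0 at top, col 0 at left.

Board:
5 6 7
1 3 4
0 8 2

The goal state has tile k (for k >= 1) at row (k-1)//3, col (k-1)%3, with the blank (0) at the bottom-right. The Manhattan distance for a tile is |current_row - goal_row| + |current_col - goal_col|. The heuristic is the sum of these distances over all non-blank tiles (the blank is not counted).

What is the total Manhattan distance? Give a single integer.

Answer: 16

Derivation:
Tile 5: (0,0)->(1,1) = 2
Tile 6: (0,1)->(1,2) = 2
Tile 7: (0,2)->(2,0) = 4
Tile 1: (1,0)->(0,0) = 1
Tile 3: (1,1)->(0,2) = 2
Tile 4: (1,2)->(1,0) = 2
Tile 8: (2,1)->(2,1) = 0
Tile 2: (2,2)->(0,1) = 3
Sum: 2 + 2 + 4 + 1 + 2 + 2 + 0 + 3 = 16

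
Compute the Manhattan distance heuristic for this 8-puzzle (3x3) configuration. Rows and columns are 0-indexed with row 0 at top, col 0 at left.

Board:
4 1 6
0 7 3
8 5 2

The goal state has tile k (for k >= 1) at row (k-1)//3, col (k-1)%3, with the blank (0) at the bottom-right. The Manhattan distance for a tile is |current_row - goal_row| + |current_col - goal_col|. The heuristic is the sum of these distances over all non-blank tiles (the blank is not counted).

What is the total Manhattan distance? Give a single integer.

Answer: 11

Derivation:
Tile 4: at (0,0), goal (1,0), distance |0-1|+|0-0| = 1
Tile 1: at (0,1), goal (0,0), distance |0-0|+|1-0| = 1
Tile 6: at (0,2), goal (1,2), distance |0-1|+|2-2| = 1
Tile 7: at (1,1), goal (2,0), distance |1-2|+|1-0| = 2
Tile 3: at (1,2), goal (0,2), distance |1-0|+|2-2| = 1
Tile 8: at (2,0), goal (2,1), distance |2-2|+|0-1| = 1
Tile 5: at (2,1), goal (1,1), distance |2-1|+|1-1| = 1
Tile 2: at (2,2), goal (0,1), distance |2-0|+|2-1| = 3
Sum: 1 + 1 + 1 + 2 + 1 + 1 + 1 + 3 = 11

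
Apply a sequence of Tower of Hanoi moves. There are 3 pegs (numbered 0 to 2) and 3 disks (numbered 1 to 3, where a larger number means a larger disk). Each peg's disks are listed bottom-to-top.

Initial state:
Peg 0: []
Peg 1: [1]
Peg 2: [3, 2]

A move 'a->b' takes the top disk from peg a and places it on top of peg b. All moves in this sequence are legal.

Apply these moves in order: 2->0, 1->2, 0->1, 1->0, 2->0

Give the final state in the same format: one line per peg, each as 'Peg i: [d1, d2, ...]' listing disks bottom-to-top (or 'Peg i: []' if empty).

After move 1 (2->0):
Peg 0: [2]
Peg 1: [1]
Peg 2: [3]

After move 2 (1->2):
Peg 0: [2]
Peg 1: []
Peg 2: [3, 1]

After move 3 (0->1):
Peg 0: []
Peg 1: [2]
Peg 2: [3, 1]

After move 4 (1->0):
Peg 0: [2]
Peg 1: []
Peg 2: [3, 1]

After move 5 (2->0):
Peg 0: [2, 1]
Peg 1: []
Peg 2: [3]

Answer: Peg 0: [2, 1]
Peg 1: []
Peg 2: [3]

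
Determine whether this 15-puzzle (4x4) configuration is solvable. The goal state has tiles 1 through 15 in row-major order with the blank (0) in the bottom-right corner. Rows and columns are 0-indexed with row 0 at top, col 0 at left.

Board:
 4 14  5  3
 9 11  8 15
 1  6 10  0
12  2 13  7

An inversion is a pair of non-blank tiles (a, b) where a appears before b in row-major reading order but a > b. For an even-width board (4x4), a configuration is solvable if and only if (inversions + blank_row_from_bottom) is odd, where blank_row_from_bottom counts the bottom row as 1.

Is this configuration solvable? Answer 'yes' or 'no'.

Answer: no

Derivation:
Inversions: 48
Blank is in row 2 (0-indexed from top), which is row 2 counting from the bottom (bottom = 1).
48 + 2 = 50, which is even, so the puzzle is not solvable.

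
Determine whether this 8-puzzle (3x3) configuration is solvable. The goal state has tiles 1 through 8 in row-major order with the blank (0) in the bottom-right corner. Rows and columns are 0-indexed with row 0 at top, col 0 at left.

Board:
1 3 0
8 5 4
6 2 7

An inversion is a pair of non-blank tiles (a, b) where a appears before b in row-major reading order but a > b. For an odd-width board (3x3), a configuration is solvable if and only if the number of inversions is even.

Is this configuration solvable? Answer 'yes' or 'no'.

Inversions (pairs i<j in row-major order where tile[i] > tile[j] > 0): 10
10 is even, so the puzzle is solvable.

Answer: yes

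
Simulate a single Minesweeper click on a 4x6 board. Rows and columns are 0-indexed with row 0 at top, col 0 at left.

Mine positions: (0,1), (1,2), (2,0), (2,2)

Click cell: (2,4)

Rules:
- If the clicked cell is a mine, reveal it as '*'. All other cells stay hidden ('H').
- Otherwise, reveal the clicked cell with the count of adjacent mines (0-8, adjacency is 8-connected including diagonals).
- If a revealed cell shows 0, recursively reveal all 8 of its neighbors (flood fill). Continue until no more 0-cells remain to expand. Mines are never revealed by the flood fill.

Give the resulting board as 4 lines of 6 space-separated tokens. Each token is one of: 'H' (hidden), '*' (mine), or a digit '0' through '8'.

H H H 1 0 0
H H H 2 0 0
H H H 2 0 0
H H H 1 0 0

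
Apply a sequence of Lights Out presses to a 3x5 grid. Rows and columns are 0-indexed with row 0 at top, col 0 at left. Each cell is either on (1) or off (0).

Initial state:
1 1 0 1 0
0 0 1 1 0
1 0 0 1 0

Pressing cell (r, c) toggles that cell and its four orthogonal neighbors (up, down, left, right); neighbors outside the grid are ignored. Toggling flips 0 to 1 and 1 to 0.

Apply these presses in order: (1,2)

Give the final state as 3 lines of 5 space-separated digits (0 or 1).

Answer: 1 1 1 1 0
0 1 0 0 0
1 0 1 1 0

Derivation:
After press 1 at (1,2):
1 1 1 1 0
0 1 0 0 0
1 0 1 1 0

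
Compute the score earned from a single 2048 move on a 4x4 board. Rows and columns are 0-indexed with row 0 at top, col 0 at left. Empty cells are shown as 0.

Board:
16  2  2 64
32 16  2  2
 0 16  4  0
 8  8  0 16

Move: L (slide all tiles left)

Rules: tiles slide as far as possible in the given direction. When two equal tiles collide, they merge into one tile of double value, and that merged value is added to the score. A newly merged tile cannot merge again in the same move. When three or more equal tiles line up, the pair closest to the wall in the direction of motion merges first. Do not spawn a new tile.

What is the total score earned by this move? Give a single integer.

Answer: 24

Derivation:
Slide left:
row 0: [16, 2, 2, 64] -> [16, 4, 64, 0]  score +4 (running 4)
row 1: [32, 16, 2, 2] -> [32, 16, 4, 0]  score +4 (running 8)
row 2: [0, 16, 4, 0] -> [16, 4, 0, 0]  score +0 (running 8)
row 3: [8, 8, 0, 16] -> [16, 16, 0, 0]  score +16 (running 24)
Board after move:
16  4 64  0
32 16  4  0
16  4  0  0
16 16  0  0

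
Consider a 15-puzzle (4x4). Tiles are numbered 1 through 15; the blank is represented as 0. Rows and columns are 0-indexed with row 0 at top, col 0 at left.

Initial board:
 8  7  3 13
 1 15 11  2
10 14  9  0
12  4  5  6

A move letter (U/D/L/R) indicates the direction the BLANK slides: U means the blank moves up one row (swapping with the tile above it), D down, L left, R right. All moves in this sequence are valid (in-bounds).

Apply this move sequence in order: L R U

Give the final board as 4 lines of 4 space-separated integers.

Answer:  8  7  3 13
 1 15 11  0
10 14  9  2
12  4  5  6

Derivation:
After move 1 (L):
 8  7  3 13
 1 15 11  2
10 14  0  9
12  4  5  6

After move 2 (R):
 8  7  3 13
 1 15 11  2
10 14  9  0
12  4  5  6

After move 3 (U):
 8  7  3 13
 1 15 11  0
10 14  9  2
12  4  5  6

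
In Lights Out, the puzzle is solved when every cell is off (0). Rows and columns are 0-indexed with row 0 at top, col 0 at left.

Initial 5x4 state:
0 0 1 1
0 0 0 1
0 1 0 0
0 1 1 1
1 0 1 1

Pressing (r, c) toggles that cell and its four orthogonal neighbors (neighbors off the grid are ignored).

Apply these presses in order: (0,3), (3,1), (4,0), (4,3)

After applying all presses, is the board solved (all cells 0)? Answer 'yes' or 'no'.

Answer: yes

Derivation:
After press 1 at (0,3):
0 0 0 0
0 0 0 0
0 1 0 0
0 1 1 1
1 0 1 1

After press 2 at (3,1):
0 0 0 0
0 0 0 0
0 0 0 0
1 0 0 1
1 1 1 1

After press 3 at (4,0):
0 0 0 0
0 0 0 0
0 0 0 0
0 0 0 1
0 0 1 1

After press 4 at (4,3):
0 0 0 0
0 0 0 0
0 0 0 0
0 0 0 0
0 0 0 0

Lights still on: 0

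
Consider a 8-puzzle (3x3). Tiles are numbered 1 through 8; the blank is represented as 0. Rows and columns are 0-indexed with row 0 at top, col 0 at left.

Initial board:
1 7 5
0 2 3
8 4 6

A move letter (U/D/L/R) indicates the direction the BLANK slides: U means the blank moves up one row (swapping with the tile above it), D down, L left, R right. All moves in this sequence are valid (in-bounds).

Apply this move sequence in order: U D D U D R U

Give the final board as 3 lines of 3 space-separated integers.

After move 1 (U):
0 7 5
1 2 3
8 4 6

After move 2 (D):
1 7 5
0 2 3
8 4 6

After move 3 (D):
1 7 5
8 2 3
0 4 6

After move 4 (U):
1 7 5
0 2 3
8 4 6

After move 5 (D):
1 7 5
8 2 3
0 4 6

After move 6 (R):
1 7 5
8 2 3
4 0 6

After move 7 (U):
1 7 5
8 0 3
4 2 6

Answer: 1 7 5
8 0 3
4 2 6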